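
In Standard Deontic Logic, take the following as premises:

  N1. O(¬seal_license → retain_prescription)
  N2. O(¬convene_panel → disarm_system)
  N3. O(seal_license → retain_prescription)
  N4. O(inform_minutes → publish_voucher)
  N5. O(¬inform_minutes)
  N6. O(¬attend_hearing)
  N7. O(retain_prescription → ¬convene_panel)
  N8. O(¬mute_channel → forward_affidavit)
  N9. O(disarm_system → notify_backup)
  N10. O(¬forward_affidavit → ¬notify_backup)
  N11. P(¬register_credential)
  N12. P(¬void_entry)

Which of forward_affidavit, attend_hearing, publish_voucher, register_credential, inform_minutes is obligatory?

Premises 3 and 1 are O(seal_license → retain_prescription) and O(¬seal_license → retain_prescription); every ideal world satisfies seal_license or ¬seal_license, so in either case retain_prescription holds — hence O(retain_prescription).
Premise 7 is O(retain_prescription → ¬convene_panel); since O(retain_prescription), deontic closure gives O(¬convene_panel).
With premise 2, O(¬convene_panel → disarm_system), the K-axiom yields O(disarm_system).
Applying K to premise 9 (O(disarm_system → notify_backup)) and O(disarm_system) yields O(notify_backup).
Premise 10 is O(¬forward_affidavit → ¬notify_backup); contrapositively O(notify_backup → forward_affidavit). Since O(notify_backup) holds, K gives O(forward_affidavit).
So O(forward_affidavit) holds — forward_affidavit is obligatory. None of the other listed options is made obligatory by any chain of premises.

forward_affidavit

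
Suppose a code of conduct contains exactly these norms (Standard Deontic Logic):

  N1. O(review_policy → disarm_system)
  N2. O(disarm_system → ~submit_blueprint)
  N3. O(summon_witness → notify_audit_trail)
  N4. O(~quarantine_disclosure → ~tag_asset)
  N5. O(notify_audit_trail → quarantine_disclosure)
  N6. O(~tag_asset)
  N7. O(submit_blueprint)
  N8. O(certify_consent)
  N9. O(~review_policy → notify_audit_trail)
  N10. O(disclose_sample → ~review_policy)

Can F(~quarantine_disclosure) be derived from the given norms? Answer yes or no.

Yes

Premise 7 gives O(submit_blueprint).
Premise 2 is O(disarm_system → ~submit_blueprint); contrapositively O(submit_blueprint → ~disarm_system). Since O(submit_blueprint) holds, K gives O(~disarm_system).
Premise 1, O(review_policy → disarm_system), contraposes to O(~disarm_system → ~review_policy); with O(~disarm_system) we get O(~review_policy).
Applying K to premise 9 (O(~review_policy → notify_audit_trail)) and O(~review_policy) yields O(notify_audit_trail).
Applying K to premise 5 (O(notify_audit_trail → quarantine_disclosure)) and O(notify_audit_trail) yields O(quarantine_disclosure).
Premises 3, 4, 6, 8, 10 do not contribute to this derivation.
So O(quarantine_disclosure) holds, i.e. F(~quarantine_disclosure). The claim follows.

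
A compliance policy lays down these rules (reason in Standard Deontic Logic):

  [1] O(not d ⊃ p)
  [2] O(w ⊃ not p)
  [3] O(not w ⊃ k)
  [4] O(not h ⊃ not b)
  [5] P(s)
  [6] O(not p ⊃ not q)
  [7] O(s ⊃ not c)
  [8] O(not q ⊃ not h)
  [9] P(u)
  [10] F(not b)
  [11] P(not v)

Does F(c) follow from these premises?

No

Premise 7 is O(s ⊃ not c), but O(s) is not derivable from the premises (the permission P(s) asserts only not O(not s), not O(s)), so it does not yield O(not c).
No other premise forces O(not c). An ideal world satisfying every premise can still have c true, so F(c) is not derivable.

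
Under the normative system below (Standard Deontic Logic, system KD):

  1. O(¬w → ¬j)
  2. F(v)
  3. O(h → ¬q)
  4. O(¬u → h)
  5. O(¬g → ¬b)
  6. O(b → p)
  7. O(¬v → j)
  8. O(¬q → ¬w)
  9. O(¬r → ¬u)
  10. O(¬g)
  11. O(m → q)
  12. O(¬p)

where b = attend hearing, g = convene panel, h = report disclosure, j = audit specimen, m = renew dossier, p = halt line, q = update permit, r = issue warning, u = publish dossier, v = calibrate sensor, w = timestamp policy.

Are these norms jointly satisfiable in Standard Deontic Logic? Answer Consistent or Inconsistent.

Consistent

Premise 6 is O(b → p), but O(b) is not derivable from the premises, so it does not yield O(p).
So O(p) is not derivable, and the apparent clash with O(¬p) does not arise.
A world satisfying every obligation exists (e.g. b=false, g=false, h=false, j=true, m=false, p=false, q=true, r=true, u=true, v=false, w=true); no atom is both obligatory and forbidden, so the set is consistent.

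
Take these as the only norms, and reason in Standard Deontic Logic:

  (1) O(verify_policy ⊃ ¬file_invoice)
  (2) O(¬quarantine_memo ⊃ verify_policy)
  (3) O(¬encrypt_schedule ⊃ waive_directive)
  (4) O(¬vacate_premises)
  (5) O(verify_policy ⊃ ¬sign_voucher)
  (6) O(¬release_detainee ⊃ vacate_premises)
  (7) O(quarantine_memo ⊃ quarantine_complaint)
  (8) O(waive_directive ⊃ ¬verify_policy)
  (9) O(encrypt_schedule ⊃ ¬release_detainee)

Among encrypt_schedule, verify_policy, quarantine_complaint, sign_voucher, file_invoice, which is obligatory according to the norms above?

quarantine_complaint

From premise 4 we have O(¬vacate_premises).
The contrapositive of premise 6 (O(¬release_detainee ⊃ vacate_premises)) is O(¬vacate_premises ⊃ release_detainee), and O(¬vacate_premises) is already established, so O(release_detainee).
Premise 9, O(encrypt_schedule ⊃ ¬release_detainee), contraposes to O(release_detainee ⊃ ¬encrypt_schedule); with O(release_detainee) we get O(¬encrypt_schedule).
Premise 3 is O(¬encrypt_schedule ⊃ waive_directive); since O(¬encrypt_schedule), deontic closure gives O(waive_directive).
Premise 8 is O(waive_directive ⊃ ¬verify_policy); since O(waive_directive), deontic closure gives O(¬verify_policy).
Premise 2, O(¬quarantine_memo ⊃ verify_policy), contraposes to O(¬verify_policy ⊃ quarantine_memo); with O(¬verify_policy) we get O(quarantine_memo).
Premise 7 is O(quarantine_memo ⊃ quarantine_complaint); since O(quarantine_memo), deontic closure gives O(quarantine_complaint).
So O(quarantine_complaint) holds — quarantine_complaint is obligatory. None of the other listed options is made obligatory by any chain of premises.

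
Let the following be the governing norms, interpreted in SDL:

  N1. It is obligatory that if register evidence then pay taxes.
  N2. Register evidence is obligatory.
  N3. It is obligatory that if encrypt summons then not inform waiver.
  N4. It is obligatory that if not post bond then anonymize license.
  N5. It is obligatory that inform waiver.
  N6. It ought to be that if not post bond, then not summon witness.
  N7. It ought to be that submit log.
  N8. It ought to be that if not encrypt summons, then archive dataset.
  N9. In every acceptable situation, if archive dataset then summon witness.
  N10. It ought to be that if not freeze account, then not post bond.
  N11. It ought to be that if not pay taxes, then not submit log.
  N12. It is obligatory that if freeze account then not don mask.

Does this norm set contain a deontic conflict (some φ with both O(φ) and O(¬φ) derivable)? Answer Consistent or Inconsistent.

Premise 11 is O(¬pay_taxes → ¬submit_log), but O(¬pay_taxes) is not derivable from the premises, so it does not yield O(¬submit_log).
So O(¬submit_log) is not derivable, and the apparent clash with O(submit_log) does not arise.
A world satisfying every obligation exists (e.g. anonymize_license=false, archive_dataset=true, don_mask=false, encrypt_summons=false, freeze_account=true, inform_waiver=true, pay_taxes=true, post_bond=true, register_evidence=true, submit_log=true, summon_witness=true); no atom is both obligatory and forbidden, so the set is consistent.

Consistent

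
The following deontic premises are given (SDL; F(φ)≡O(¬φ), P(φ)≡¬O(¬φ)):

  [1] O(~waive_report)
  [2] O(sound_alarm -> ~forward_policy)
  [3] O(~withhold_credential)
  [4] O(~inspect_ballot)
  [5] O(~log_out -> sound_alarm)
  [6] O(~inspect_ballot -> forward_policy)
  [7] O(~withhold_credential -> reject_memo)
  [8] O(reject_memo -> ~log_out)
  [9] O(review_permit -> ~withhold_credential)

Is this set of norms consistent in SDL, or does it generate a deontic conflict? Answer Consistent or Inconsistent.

Inconsistent

Premise 3 states O(~withhold_credential) outright.
Applying K to premise 7 (O(~withhold_credential -> reject_memo)) and O(~withhold_credential) yields O(reject_memo).
With premise 8, O(reject_memo -> ~log_out), the K-axiom yields O(~log_out).
With premise 5, O(~log_out -> sound_alarm), the K-axiom yields O(sound_alarm).
Applying K to premise 2 (O(sound_alarm -> ~forward_policy)) and O(sound_alarm) yields O(~forward_policy).
The contrapositive of premise 6 (O(~inspect_ballot -> forward_policy)) is O(~forward_policy -> inspect_ballot), and O(~forward_policy) is already established, so O(inspect_ballot).
But premise 4 directly asserts O(~inspect_ballot).
We now have both O(inspect_ballot) and O(~inspect_ballot) — inspect_ballot is simultaneously obligatory and forbidden, violating the D-axiom.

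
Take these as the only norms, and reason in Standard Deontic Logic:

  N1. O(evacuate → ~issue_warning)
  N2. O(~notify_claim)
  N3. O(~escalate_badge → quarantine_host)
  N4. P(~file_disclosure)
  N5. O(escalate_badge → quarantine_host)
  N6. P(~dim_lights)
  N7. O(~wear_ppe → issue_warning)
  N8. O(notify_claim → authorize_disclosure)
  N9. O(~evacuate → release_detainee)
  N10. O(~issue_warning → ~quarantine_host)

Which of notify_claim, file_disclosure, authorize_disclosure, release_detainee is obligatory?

Premises 5 and 3 cover both cases: O(escalate_badge → quarantine_host) and O(~escalate_badge → quarantine_host). Since escalate_badge ∨ ~escalate_badge is a tautology, O(quarantine_host) follows.
Premise 10 is O(~issue_warning → ~quarantine_host); contrapositively O(quarantine_host → issue_warning). Since O(quarantine_host) holds, K gives O(issue_warning).
Premise 1, O(evacuate → ~issue_warning), contraposes to O(issue_warning → ~evacuate); with O(issue_warning) we get O(~evacuate).
With premise 9, O(~evacuate → release_detainee), the K-axiom yields O(release_detainee).
So O(release_detainee) holds — release_detainee is obligatory. None of the other listed options is made obligatory by any chain of premises.

release_detainee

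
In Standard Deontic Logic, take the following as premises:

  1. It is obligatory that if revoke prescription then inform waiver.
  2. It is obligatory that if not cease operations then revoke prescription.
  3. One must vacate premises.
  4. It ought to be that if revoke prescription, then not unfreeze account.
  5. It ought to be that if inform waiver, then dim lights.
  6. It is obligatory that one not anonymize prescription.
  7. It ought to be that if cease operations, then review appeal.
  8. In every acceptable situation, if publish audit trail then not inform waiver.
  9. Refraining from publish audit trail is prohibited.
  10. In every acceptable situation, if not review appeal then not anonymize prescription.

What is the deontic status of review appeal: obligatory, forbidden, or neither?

Obligatory

Premise 9, F(¬publish_audit_trail), is equivalent to O(publish_audit_trail).
Applying K to premise 8 (O(publish_audit_trail → ¬inform_waiver)) and O(publish_audit_trail) yields O(¬inform_waiver).
Premise 1 is O(revoke_prescription → inform_waiver); contrapositively O(¬inform_waiver → ¬revoke_prescription). Since O(¬inform_waiver) holds, K gives O(¬revoke_prescription).
Premise 2, O(¬cease_operations → revoke_prescription), contraposes to O(¬revoke_prescription → cease_operations); with O(¬revoke_prescription) we get O(cease_operations).
From O(cease_operations) and premise 7, O(cease_operations → review_appeal), we obtain O(review_appeal).
Premises 3, 4, 5, 6, 10 do not contribute to this derivation.
Hence review_appeal is obligatory.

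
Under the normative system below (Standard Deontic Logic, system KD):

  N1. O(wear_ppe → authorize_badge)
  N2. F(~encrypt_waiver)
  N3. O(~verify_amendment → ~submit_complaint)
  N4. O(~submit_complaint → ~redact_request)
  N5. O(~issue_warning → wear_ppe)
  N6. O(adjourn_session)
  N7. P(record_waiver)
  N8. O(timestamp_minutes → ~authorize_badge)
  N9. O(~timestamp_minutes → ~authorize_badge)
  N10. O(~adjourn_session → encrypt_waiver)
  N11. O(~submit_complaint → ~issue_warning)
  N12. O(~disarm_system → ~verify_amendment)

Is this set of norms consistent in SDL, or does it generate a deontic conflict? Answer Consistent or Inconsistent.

Consistent

Premise 10 is O(~adjourn_session → encrypt_waiver); even if O(encrypt_waiver) held, inferring O(~adjourn_session) would be affirming the consequent — invalid.
So O(~adjourn_session) is not derivable, and the apparent clash with O(adjourn_session) does not arise.
A world satisfying every obligation exists (e.g. adjourn_session=true, authorize_badge=false, disarm_system=true, encrypt_waiver=true, issue_warning=true, record_waiver=false, redact_request=false, submit_complaint=true, timestamp_minutes=false, verify_amendment=true, wear_ppe=false); no atom is both obligatory and forbidden, so the set is consistent.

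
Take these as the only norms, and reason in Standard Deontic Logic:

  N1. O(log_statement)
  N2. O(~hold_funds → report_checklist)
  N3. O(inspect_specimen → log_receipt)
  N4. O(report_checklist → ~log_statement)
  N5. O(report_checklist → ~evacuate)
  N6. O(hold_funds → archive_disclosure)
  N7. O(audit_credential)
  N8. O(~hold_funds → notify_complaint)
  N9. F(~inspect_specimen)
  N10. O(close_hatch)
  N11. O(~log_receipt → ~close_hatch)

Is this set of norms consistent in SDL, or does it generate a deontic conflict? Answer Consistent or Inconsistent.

Consistent

Premise 11 is O(~log_receipt → ~close_hatch), but O(~log_receipt) is not derivable from the premises, so it does not yield O(~close_hatch).
So O(~close_hatch) is not derivable, and the apparent clash with O(close_hatch) does not arise.
A world satisfying every obligation exists (e.g. archive_disclosure=true, audit_credential=true, close_hatch=true, evacuate=false, hold_funds=true, inspect_specimen=true, log_receipt=true, log_statement=true, notify_complaint=false, report_checklist=false); no atom is both obligatory and forbidden, so the set is consistent.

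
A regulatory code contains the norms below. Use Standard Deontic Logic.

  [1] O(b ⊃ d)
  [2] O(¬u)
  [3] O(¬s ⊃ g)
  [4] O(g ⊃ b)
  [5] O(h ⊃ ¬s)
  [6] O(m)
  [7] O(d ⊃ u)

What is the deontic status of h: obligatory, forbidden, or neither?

Forbidden

Premise 2 states O(¬u) outright.
Premise 7, O(d ⊃ u), contraposes to O(¬u ⊃ ¬d); with O(¬u) we get O(¬d).
The contrapositive of premise 1 (O(b ⊃ d)) is O(¬d ⊃ ¬b), and O(¬d) is already established, so O(¬b).
The contrapositive of premise 4 (O(g ⊃ b)) is O(¬b ⊃ ¬g), and O(¬b) is already established, so O(¬g).
Premise 3 is O(¬s ⊃ g); contrapositively O(¬g ⊃ s). Since O(¬g) holds, K gives O(s).
The contrapositive of premise 5 (O(h ⊃ ¬s)) is O(s ⊃ ¬h), and O(s) is already established, so O(¬h).
Premise 6 does not contribute to this derivation.
Thus O(¬h), which is F(h): h is forbidden.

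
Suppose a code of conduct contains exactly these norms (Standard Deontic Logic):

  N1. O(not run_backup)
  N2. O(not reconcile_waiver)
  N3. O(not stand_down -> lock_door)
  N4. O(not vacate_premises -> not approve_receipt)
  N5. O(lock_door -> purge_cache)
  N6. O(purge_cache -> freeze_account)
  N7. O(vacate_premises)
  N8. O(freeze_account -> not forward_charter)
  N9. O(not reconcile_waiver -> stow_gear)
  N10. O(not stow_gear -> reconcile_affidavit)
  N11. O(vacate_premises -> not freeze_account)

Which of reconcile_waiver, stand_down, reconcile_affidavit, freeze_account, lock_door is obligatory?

Premise 7 states O(vacate_premises) outright.
With premise 11, O(vacate_premises -> not freeze_account), the K-axiom yields O(not freeze_account).
Premise 6 is O(purge_cache -> freeze_account); contrapositively O(not freeze_account -> not purge_cache). Since O(not freeze_account) holds, K gives O(not purge_cache).
Premise 5 is O(lock_door -> purge_cache); contrapositively O(not purge_cache -> not lock_door). Since O(not purge_cache) holds, K gives O(not lock_door).
Premise 3, O(not stand_down -> lock_door), contraposes to O(not lock_door -> stand_down); with O(not lock_door) we get O(stand_down).
So O(stand_down) holds — stand_down is obligatory. None of the other listed options is made obligatory by any chain of premises.

stand_down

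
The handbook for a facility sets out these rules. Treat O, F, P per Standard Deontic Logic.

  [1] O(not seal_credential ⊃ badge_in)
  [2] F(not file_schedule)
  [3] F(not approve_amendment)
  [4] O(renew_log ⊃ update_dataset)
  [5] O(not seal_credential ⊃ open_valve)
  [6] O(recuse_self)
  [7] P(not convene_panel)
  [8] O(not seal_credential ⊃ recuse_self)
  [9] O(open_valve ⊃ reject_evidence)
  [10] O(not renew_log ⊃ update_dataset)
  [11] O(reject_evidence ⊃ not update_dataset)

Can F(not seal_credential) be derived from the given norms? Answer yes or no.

Yes

By case analysis on renew_log: premise 4 gives O(renew_log ⊃ update_dataset) and premise 10 gives O(not renew_log ⊃ update_dataset), so O(update_dataset) either way.
The contrapositive of premise 11 (O(reject_evidence ⊃ not update_dataset)) is O(update_dataset ⊃ not reject_evidence), and O(update_dataset) is already established, so O(not reject_evidence).
Premise 9, O(open_valve ⊃ reject_evidence), contraposes to O(not reject_evidence ⊃ not open_valve); with O(not reject_evidence) we get O(not open_valve).
Premise 5 is O(not seal_credential ⊃ open_valve); contrapositively O(not open_valve ⊃ seal_credential). Since O(not open_valve) holds, K gives O(seal_credential).
Premises 1, 2, 3, 6, 7, 8 do not contribute to this derivation.
So O(seal_credential) holds, i.e. F(not seal_credential). The claim follows.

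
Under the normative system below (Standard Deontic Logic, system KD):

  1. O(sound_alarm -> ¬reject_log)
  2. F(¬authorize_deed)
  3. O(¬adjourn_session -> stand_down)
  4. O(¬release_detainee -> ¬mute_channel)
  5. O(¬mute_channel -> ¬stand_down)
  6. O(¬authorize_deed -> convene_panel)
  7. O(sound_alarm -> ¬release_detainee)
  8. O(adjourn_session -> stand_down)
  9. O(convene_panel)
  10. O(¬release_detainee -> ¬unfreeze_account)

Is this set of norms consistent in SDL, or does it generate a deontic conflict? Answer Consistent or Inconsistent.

Premise 6 is O(¬authorize_deed -> convene_panel); even if O(convene_panel) held, inferring O(¬authorize_deed) would be affirming the consequent — invalid.
So O(¬authorize_deed) is not derivable, and the apparent clash with O(authorize_deed) does not arise.
A world satisfying every obligation exists (e.g. adjourn_session=false, authorize_deed=true, convene_panel=true, mute_channel=true, reject_log=false, release_detainee=true, sound_alarm=false, stand_down=true, unfreeze_account=false); no atom is both obligatory and forbidden, so the set is consistent.

Consistent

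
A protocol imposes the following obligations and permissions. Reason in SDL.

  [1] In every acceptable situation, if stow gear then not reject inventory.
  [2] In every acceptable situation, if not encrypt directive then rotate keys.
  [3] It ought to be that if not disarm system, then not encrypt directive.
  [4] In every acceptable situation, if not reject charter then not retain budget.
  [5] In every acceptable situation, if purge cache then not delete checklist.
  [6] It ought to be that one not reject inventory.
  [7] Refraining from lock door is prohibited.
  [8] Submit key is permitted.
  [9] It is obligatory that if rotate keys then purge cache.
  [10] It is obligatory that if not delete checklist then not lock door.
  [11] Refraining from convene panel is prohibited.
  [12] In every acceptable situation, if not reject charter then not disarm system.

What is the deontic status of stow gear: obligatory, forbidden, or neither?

Premise 1 is O(stow_gear → ¬reject_inventory); even if O(¬reject_inventory) held, inferring O(stow_gear) would be affirming the consequent — invalid.
No premise or chain of K-axiom applications forces O(stow_gear), and none forces O(¬stow_gear). So stow_gear is neither obligatory nor forbidden under these norms.

Neither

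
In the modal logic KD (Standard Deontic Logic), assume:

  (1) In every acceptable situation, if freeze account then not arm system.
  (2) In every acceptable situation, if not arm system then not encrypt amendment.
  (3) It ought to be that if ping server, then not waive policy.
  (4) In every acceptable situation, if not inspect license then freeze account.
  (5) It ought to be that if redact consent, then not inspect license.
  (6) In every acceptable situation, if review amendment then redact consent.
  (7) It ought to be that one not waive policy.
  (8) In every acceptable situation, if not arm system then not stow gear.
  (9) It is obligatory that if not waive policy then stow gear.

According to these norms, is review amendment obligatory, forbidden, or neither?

Forbidden

Premise 7 states O(¬waive_policy) outright.
Premise 9 is O(¬waive_policy → stow_gear); since O(¬waive_policy), deontic closure gives O(stow_gear).
Premise 8 is O(¬arm_system → ¬stow_gear); contrapositively O(stow_gear → arm_system). Since O(stow_gear) holds, K gives O(arm_system).
Premise 1, O(freeze_account → ¬arm_system), contraposes to O(arm_system → ¬freeze_account); with O(arm_system) we get O(¬freeze_account).
Premise 4, O(¬inspect_license → freeze_account), contraposes to O(¬freeze_account → inspect_license); with O(¬freeze_account) we get O(inspect_license).
The contrapositive of premise 5 (O(redact_consent → ¬inspect_license)) is O(inspect_license → ¬redact_consent), and O(inspect_license) is already established, so O(¬redact_consent).
Premise 6, O(review_amendment → redact_consent), contraposes to O(¬redact_consent → ¬review_amendment); with O(¬redact_consent) we get O(¬review_amendment).
Premises 2, 3 do not contribute to this derivation.
Thus O(¬review_amendment), which is F(review_amendment): review_amendment is forbidden.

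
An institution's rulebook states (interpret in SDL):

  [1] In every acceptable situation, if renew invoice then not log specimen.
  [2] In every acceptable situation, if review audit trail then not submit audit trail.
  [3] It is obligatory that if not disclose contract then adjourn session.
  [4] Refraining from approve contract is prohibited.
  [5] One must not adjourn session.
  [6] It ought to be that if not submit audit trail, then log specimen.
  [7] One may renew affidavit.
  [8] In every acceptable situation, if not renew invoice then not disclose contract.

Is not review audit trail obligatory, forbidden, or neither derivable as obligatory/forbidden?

Premise 5 is F(adjourn_session), i.e. O(¬adjourn_session).
The contrapositive of premise 3 (O(¬disclose_contract → adjourn_session)) is O(¬adjourn_session → disclose_contract), and O(¬adjourn_session) is already established, so O(disclose_contract).
Premise 8 is O(¬renew_invoice → ¬disclose_contract); contrapositively O(disclose_contract → renew_invoice). Since O(disclose_contract) holds, K gives O(renew_invoice).
Premise 1 is O(renew_invoice → ¬log_specimen); since O(renew_invoice), deontic closure gives O(¬log_specimen).
Premise 6, O(¬submit_audit_trail → log_specimen), contraposes to O(¬log_specimen → submit_audit_trail); with O(¬log_specimen) we get O(submit_audit_trail).
The contrapositive of premise 2 (O(review_audit_trail → ¬submit_audit_trail)) is O(submit_audit_trail → ¬review_audit_trail), and O(submit_audit_trail) is already established, so O(¬review_audit_trail).
Premises 4, 7 do not contribute to this derivation.
Hence ¬review_audit_trail is obligatory.

Obligatory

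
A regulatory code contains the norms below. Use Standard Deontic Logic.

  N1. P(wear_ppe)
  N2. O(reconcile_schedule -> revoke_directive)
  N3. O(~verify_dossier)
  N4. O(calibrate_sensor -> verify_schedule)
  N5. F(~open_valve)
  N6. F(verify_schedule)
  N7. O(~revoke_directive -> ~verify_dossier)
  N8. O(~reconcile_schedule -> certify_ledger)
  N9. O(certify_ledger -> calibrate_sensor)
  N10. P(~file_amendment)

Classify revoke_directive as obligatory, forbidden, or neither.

Premise 6 is F(verify_schedule), i.e. O(~verify_schedule).
Premise 4 is O(calibrate_sensor -> verify_schedule); contrapositively O(~verify_schedule -> ~calibrate_sensor). Since O(~verify_schedule) holds, K gives O(~calibrate_sensor).
Premise 9, O(certify_ledger -> calibrate_sensor), contraposes to O(~calibrate_sensor -> ~certify_ledger); with O(~calibrate_sensor) we get O(~certify_ledger).
The contrapositive of premise 8 (O(~reconcile_schedule -> certify_ledger)) is O(~certify_ledger -> reconcile_schedule), and O(~certify_ledger) is already established, so O(reconcile_schedule).
Applying K to premise 2 (O(reconcile_schedule -> revoke_directive)) and O(reconcile_schedule) yields O(revoke_directive).
Premises 1, 3, 5, 7, 10 do not contribute to this derivation.
Hence revoke_directive is obligatory.

Obligatory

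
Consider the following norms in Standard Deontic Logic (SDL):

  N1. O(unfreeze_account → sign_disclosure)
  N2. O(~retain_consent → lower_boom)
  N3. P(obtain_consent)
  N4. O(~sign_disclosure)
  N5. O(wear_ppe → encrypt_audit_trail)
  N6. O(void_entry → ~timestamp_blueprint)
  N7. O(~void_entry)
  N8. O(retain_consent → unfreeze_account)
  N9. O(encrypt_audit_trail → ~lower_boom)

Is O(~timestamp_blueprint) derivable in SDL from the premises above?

No

Premise 6 is O(void_entry → ~timestamp_blueprint), but O(void_entry) is not derivable from the premises, so it does not yield O(~timestamp_blueprint).
No other premise forces O(~timestamp_blueprint). An ideal world satisfying every premise can still have ~timestamp_blueprint false, so O(~timestamp_blueprint) is not derivable.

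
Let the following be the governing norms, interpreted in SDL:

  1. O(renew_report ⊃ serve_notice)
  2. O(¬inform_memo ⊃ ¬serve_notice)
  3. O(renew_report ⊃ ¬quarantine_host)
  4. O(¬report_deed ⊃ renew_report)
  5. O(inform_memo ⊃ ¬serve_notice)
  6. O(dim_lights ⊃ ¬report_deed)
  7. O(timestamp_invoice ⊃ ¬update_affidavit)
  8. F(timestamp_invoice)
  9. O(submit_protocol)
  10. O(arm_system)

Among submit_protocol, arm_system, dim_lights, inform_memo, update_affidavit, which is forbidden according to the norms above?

dim_lights

Premises 5 and 2 are O(inform_memo ⊃ ¬serve_notice) and O(¬inform_memo ⊃ ¬serve_notice); every ideal world satisfies inform_memo or ¬inform_memo, so in either case ¬serve_notice holds — hence O(¬serve_notice).
Premise 1 is O(renew_report ⊃ serve_notice); contrapositively O(¬serve_notice ⊃ ¬renew_report). Since O(¬serve_notice) holds, K gives O(¬renew_report).
Premise 4, O(¬report_deed ⊃ renew_report), contraposes to O(¬renew_report ⊃ report_deed); with O(¬renew_report) we get O(report_deed).
Premise 6, O(dim_lights ⊃ ¬report_deed), contraposes to O(report_deed ⊃ ¬dim_lights); with O(report_deed) we get O(¬dim_lights).
So O(¬dim_lights) holds, i.e. dim_lights is forbidden. None of the other listed options is forbidden under the premises.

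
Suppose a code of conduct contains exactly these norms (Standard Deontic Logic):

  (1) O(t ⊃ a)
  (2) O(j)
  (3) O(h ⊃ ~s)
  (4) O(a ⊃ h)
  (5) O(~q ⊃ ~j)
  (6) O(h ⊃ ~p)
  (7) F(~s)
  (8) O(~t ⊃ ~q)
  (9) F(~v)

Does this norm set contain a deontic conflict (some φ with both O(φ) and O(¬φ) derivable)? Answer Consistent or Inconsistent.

Inconsistent

Premise 7 is F(~s), i.e. O(s).
Premise 3, O(h ⊃ ~s), contraposes to O(s ⊃ ~h); with O(s) we get O(~h).
Premise 4, O(a ⊃ h), contraposes to O(~h ⊃ ~a); with O(~h) we get O(~a).
The contrapositive of premise 1 (O(t ⊃ a)) is O(~a ⊃ ~t), and O(~a) is already established, so O(~t).
Premise 8 is O(~t ⊃ ~q); since O(~t), deontic closure gives O(~q).
With premise 5, O(~q ⊃ ~j), the K-axiom yields O(~j).
Yet premise 2 states O(j).
We now have both O(~j) and O(j) — j is simultaneously obligatory and forbidden, violating the D-axiom.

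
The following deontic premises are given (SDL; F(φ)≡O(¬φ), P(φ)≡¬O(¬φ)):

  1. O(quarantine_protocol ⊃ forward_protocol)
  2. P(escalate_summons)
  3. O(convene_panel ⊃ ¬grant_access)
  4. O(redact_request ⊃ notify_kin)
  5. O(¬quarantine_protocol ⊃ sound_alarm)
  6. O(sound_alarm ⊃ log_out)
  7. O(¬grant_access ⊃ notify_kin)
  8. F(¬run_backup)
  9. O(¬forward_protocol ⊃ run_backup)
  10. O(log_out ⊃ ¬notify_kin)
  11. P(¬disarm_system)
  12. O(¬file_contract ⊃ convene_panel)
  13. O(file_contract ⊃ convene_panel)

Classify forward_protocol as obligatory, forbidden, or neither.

Premises 13 and 12 are O(file_contract ⊃ convene_panel) and O(¬file_contract ⊃ convene_panel); every ideal world satisfies file_contract or ¬file_contract, so in either case convene_panel holds — hence O(convene_panel).
From O(convene_panel) and premise 3, O(convene_panel ⊃ ¬grant_access), we obtain O(¬grant_access).
From O(¬grant_access) and premise 7, O(¬grant_access ⊃ notify_kin), we obtain O(notify_kin).
Premise 10, O(log_out ⊃ ¬notify_kin), contraposes to O(notify_kin ⊃ ¬log_out); with O(notify_kin) we get O(¬log_out).
Premise 6 is O(sound_alarm ⊃ log_out); contrapositively O(¬log_out ⊃ ¬sound_alarm). Since O(¬log_out) holds, K gives O(¬sound_alarm).
Premise 5 is O(¬quarantine_protocol ⊃ sound_alarm); contrapositively O(¬sound_alarm ⊃ quarantine_protocol). Since O(¬sound_alarm) holds, K gives O(quarantine_protocol).
With premise 1, O(quarantine_protocol ⊃ forward_protocol), the K-axiom yields O(forward_protocol).
Premises 2, 4, 8, 9, 11 do not contribute to this derivation.
Hence forward_protocol is obligatory.

Obligatory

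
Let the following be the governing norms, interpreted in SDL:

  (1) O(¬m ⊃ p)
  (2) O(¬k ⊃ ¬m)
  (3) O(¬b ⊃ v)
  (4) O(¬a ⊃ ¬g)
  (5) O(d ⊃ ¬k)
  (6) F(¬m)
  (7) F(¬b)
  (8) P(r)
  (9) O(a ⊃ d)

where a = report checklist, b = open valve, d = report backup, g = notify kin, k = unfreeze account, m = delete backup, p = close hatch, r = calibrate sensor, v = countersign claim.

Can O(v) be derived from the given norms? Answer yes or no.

No

Premise 3 is O(¬b ⊃ v), but O(¬b) is not derivable from the premises, so it does not yield O(v).
No other premise forces O(v). An ideal world satisfying every premise can still have v false, so O(v) is not derivable.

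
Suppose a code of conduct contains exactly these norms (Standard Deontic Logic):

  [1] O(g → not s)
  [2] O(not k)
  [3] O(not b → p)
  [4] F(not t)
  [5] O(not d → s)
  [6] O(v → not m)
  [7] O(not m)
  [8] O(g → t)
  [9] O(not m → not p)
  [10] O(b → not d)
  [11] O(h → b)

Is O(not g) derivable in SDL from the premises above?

Yes

From premise 7 we have O(not m).
From O(not m) and premise 9, O(not m → not p), we obtain O(not p).
The contrapositive of premise 3 (O(not b → p)) is O(not p → b), and O(not p) is already established, so O(b).
Premise 10 is O(b → not d); since O(b), deontic closure gives O(not d).
With premise 5, O(not d → s), the K-axiom yields O(s).
The contrapositive of premise 1 (O(g → not s)) is O(s → not g), and O(s) is already established, so O(not g).
Premises 2, 4, 6, 8, 11 do not contribute to this derivation.
So O(not g) follows.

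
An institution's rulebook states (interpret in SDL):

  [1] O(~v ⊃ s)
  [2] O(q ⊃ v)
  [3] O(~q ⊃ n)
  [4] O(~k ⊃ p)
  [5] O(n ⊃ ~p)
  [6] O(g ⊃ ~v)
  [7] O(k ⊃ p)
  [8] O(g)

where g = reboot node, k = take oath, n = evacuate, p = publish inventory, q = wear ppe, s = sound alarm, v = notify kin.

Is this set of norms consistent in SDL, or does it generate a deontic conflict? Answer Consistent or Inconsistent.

Inconsistent

By case analysis on ~k: premise 4 gives O(~k ⊃ p) and premise 7 gives O(k ⊃ p), so O(p) either way.
The contrapositive of premise 5 (O(n ⊃ ~p)) is O(p ⊃ ~n), and O(p) is already established, so O(~n).
Premise 3, O(~q ⊃ n), contraposes to O(~n ⊃ q); with O(~n) we get O(q).
From O(q) and premise 2, O(q ⊃ v), we obtain O(v).
Premise 6, O(g ⊃ ~v), contraposes to O(v ⊃ ~g); with O(v) we get O(~g).
Yet premise 8 states O(g).
We now have both O(~g) and O(g) — g is simultaneously obligatory and forbidden, violating the D-axiom.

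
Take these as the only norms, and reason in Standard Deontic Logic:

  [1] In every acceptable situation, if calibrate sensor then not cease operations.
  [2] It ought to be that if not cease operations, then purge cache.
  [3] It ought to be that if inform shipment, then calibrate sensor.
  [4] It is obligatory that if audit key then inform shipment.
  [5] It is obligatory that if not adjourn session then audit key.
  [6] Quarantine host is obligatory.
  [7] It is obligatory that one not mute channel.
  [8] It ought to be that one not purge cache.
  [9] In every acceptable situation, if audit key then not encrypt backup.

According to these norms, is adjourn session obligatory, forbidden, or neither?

Obligatory

Premise 8 gives O(¬purge_cache).
Premise 2 is O(¬cease_operations → purge_cache); contrapositively O(¬purge_cache → cease_operations). Since O(¬purge_cache) holds, K gives O(cease_operations).
The contrapositive of premise 1 (O(calibrate_sensor → ¬cease_operations)) is O(cease_operations → ¬calibrate_sensor), and O(cease_operations) is already established, so O(¬calibrate_sensor).
Premise 3, O(inform_shipment → calibrate_sensor), contraposes to O(¬calibrate_sensor → ¬inform_shipment); with O(¬calibrate_sensor) we get O(¬inform_shipment).
The contrapositive of premise 4 (O(audit_key → inform_shipment)) is O(¬inform_shipment → ¬audit_key), and O(¬inform_shipment) is already established, so O(¬audit_key).
Premise 5, O(¬adjourn_session → audit_key), contraposes to O(¬audit_key → adjourn_session); with O(¬audit_key) we get O(adjourn_session).
Premises 6, 7, 9 do not contribute to this derivation.
Hence adjourn_session is obligatory.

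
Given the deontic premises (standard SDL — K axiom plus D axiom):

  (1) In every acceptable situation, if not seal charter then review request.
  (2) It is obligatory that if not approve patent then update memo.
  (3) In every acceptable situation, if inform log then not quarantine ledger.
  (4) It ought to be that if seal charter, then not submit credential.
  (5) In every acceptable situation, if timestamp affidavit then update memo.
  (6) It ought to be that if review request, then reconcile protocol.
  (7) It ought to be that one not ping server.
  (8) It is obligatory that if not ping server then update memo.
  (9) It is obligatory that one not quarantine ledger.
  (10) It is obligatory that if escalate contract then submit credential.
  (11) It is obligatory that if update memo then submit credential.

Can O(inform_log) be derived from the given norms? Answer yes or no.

Premise 3 is O(inform_log → ¬quarantine_ledger); even if O(¬quarantine_ledger) held, inferring O(inform_log) would be affirming the consequent — invalid.
No other premise forces O(inform_log). An ideal world satisfying every premise can still have inform_log false, so O(inform_log) is not derivable.

No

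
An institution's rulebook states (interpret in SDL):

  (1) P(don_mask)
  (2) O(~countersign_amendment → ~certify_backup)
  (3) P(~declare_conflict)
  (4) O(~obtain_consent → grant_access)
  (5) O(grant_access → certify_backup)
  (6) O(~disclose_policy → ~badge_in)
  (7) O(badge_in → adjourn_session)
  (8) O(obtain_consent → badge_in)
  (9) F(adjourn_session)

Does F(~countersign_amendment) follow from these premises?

Yes

F(adjourn_session) at premise 9 means O(~adjourn_session).
Premise 7 is O(badge_in → adjourn_session); contrapositively O(~adjourn_session → ~badge_in). Since O(~adjourn_session) holds, K gives O(~badge_in).
Premise 8 is O(obtain_consent → badge_in); contrapositively O(~badge_in → ~obtain_consent). Since O(~badge_in) holds, K gives O(~obtain_consent).
Premise 4 is O(~obtain_consent → grant_access); since O(~obtain_consent), deontic closure gives O(grant_access).
Applying K to premise 5 (O(grant_access → certify_backup)) and O(grant_access) yields O(certify_backup).
Premise 2 is O(~countersign_amendment → ~certify_backup); contrapositively O(certify_backup → countersign_amendment). Since O(certify_backup) holds, K gives O(countersign_amendment).
Premises 1, 3, 6 do not contribute to this derivation.
So O(countersign_amendment) holds, i.e. F(~countersign_amendment). The claim follows.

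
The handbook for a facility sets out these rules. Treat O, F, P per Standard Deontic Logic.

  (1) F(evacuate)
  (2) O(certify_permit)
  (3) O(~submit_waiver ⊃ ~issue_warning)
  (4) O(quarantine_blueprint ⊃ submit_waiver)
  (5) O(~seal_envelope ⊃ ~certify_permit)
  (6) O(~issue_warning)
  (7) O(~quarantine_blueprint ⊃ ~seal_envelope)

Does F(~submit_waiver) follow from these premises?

From premise 2 we have O(certify_permit).
The contrapositive of premise 5 (O(~seal_envelope ⊃ ~certify_permit)) is O(certify_permit ⊃ seal_envelope), and O(certify_permit) is already established, so O(seal_envelope).
Premise 7, O(~quarantine_blueprint ⊃ ~seal_envelope), contraposes to O(seal_envelope ⊃ quarantine_blueprint); with O(seal_envelope) we get O(quarantine_blueprint).
From O(quarantine_blueprint) and premise 4, O(quarantine_blueprint ⊃ submit_waiver), we obtain O(submit_waiver).
Premises 1, 3, 6 do not contribute to this derivation.
So O(submit_waiver) holds, i.e. F(~submit_waiver). The claim follows.

Yes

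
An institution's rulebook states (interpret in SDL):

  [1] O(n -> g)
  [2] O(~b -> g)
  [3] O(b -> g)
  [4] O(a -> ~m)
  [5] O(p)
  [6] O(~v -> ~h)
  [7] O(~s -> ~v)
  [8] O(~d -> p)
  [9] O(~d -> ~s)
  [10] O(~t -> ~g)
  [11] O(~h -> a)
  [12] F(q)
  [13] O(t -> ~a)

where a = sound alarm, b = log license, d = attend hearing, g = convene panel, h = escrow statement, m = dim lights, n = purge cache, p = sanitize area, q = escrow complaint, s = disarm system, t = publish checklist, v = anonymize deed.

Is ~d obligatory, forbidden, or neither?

Forbidden

Premises 2 and 3 cover both cases: O(~b -> g) and O(b -> g). Since ~b ∨ b is a tautology, O(g) follows.
Premise 10 is O(~t -> ~g); contrapositively O(g -> t). Since O(g) holds, K gives O(t).
From O(t) and premise 13, O(t -> ~a), we obtain O(~a).
Premise 11 is O(~h -> a); contrapositively O(~a -> h). Since O(~a) holds, K gives O(h).
The contrapositive of premise 6 (O(~v -> ~h)) is O(h -> v), and O(h) is already established, so O(v).
The contrapositive of premise 7 (O(~s -> ~v)) is O(v -> s), and O(v) is already established, so O(s).
The contrapositive of premise 9 (O(~d -> ~s)) is O(s -> d), and O(s) is already established, so O(d).
Premises 1, 4, 5, 8, 12 do not contribute to this derivation.
Thus O(d), which is F(~d): ~d is forbidden.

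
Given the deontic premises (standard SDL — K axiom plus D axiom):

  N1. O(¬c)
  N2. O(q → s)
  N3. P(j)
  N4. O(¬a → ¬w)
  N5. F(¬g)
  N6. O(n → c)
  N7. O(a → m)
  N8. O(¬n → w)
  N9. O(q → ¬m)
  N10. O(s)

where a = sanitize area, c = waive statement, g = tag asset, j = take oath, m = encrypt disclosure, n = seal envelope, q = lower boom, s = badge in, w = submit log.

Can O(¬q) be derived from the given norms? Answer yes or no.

Premise 1 states O(¬c) outright.
The contrapositive of premise 6 (O(n → c)) is O(¬c → ¬n), and O(¬c) is already established, so O(¬n).
Premise 8 is O(¬n → w); since O(¬n), deontic closure gives O(w).
Premise 4 is O(¬a → ¬w); contrapositively O(w → a). Since O(w) holds, K gives O(a).
From O(a) and premise 7, O(a → m), we obtain O(m).
Premise 9 is O(q → ¬m); contrapositively O(m → ¬q). Since O(m) holds, K gives O(¬q).
Premises 2, 3, 5, 10 do not contribute to this derivation.
So O(¬q) follows.

Yes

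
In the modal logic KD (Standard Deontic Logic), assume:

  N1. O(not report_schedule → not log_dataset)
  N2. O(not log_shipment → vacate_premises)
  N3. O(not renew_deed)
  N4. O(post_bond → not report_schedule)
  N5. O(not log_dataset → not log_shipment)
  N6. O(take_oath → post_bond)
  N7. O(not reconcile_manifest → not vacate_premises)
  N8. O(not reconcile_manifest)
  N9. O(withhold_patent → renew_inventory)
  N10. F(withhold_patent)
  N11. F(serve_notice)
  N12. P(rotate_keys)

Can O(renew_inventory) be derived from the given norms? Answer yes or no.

Premise 9 is O(withhold_patent → renew_inventory), but O(withhold_patent) is not derivable from the premises, so it does not yield O(renew_inventory).
No other premise forces O(renew_inventory). An ideal world satisfying every premise can still have renew_inventory false, so O(renew_inventory) is not derivable.

No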